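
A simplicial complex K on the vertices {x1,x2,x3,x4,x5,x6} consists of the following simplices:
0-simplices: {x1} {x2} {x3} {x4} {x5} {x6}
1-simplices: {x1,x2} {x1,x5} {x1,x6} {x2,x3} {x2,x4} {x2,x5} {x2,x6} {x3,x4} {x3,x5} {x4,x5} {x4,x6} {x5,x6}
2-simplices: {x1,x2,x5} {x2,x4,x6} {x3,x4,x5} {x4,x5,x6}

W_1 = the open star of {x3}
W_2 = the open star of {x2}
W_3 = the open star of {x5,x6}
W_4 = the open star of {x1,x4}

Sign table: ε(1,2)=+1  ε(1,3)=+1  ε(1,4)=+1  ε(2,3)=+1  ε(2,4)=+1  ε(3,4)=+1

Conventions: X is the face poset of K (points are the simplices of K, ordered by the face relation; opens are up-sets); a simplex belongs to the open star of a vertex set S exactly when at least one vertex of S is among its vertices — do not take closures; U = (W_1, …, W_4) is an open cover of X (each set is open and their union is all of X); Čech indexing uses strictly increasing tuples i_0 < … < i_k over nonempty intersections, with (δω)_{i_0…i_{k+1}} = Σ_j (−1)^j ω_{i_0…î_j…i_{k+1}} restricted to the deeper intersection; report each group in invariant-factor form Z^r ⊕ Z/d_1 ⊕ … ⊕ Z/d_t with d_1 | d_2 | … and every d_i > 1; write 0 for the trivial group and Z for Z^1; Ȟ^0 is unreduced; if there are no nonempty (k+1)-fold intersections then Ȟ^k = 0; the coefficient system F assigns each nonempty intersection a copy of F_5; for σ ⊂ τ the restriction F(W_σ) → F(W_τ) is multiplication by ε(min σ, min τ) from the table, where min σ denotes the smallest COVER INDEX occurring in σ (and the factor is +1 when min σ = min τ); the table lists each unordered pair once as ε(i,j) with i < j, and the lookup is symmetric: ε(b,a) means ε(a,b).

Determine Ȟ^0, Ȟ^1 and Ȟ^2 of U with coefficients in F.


Ȟ^0 = Z/5, Ȟ^1 = Z/5 and Ȟ^2 = 0

cover nerve:
  W1={{x3},{x2,x3},{x3,x4},{x3,x5},{x3,x4,x5}} W2={{x2},{x1,x2},{x2,x3},{x2,x4},{x2,x5},{x2,x6},{x1,x2,x5},{x2,x4,x6}} W3={{x5},{x6},{x1,x5},{x1,x6},{x2,x5},{x2,x6},{x3,x5},{x4,x5},{x4,x6},{x5,x6},{x1,x2,x5},{x2,x4,x6},{x3,x4,x5},{x4,x5,x6}} W4={{x1},{x4},{x1,x2},{x1,x5},{x1,x6},{x2,x4},{x3,x4},{x4,x5},{x4,x6},{x1,x2,x5},{x2,x4,x6},{x3,x4,x5},{x4,x5,x6}}
  W12={{x2,x3}} W13={{x3,x5},{x3,x4,x5}} W14={{x3,x4},{x3,x4,x5}} W23={{x2,x5},{x2,x6},{x1,x2,x5},{x2,x4,x6}} W24={{x1,x2},{x2,x4},{x1,x2,x5},{x2,x4,x6}} W34={{x1,x5},{x1,x6},{x4,x5},{x4,x6},{x1,x2,x5},{x2,x4,x6},{x3,x4,x5},{x4,x5,x6}}
  W134={{x3,x4,x5}} W234={{x1,x2,x5},{x2,x4,x6}}
C dims 4,6,2; δ0: rk_F5 3; δ1: rk_F5 2
Ȟ^0: (4−3)−0=1 ⇒ Z/5
Ȟ^1: (6−2)−3=1 ⇒ Z/5
Ȟ^2: (2−0)−2=0 ⇒ 0


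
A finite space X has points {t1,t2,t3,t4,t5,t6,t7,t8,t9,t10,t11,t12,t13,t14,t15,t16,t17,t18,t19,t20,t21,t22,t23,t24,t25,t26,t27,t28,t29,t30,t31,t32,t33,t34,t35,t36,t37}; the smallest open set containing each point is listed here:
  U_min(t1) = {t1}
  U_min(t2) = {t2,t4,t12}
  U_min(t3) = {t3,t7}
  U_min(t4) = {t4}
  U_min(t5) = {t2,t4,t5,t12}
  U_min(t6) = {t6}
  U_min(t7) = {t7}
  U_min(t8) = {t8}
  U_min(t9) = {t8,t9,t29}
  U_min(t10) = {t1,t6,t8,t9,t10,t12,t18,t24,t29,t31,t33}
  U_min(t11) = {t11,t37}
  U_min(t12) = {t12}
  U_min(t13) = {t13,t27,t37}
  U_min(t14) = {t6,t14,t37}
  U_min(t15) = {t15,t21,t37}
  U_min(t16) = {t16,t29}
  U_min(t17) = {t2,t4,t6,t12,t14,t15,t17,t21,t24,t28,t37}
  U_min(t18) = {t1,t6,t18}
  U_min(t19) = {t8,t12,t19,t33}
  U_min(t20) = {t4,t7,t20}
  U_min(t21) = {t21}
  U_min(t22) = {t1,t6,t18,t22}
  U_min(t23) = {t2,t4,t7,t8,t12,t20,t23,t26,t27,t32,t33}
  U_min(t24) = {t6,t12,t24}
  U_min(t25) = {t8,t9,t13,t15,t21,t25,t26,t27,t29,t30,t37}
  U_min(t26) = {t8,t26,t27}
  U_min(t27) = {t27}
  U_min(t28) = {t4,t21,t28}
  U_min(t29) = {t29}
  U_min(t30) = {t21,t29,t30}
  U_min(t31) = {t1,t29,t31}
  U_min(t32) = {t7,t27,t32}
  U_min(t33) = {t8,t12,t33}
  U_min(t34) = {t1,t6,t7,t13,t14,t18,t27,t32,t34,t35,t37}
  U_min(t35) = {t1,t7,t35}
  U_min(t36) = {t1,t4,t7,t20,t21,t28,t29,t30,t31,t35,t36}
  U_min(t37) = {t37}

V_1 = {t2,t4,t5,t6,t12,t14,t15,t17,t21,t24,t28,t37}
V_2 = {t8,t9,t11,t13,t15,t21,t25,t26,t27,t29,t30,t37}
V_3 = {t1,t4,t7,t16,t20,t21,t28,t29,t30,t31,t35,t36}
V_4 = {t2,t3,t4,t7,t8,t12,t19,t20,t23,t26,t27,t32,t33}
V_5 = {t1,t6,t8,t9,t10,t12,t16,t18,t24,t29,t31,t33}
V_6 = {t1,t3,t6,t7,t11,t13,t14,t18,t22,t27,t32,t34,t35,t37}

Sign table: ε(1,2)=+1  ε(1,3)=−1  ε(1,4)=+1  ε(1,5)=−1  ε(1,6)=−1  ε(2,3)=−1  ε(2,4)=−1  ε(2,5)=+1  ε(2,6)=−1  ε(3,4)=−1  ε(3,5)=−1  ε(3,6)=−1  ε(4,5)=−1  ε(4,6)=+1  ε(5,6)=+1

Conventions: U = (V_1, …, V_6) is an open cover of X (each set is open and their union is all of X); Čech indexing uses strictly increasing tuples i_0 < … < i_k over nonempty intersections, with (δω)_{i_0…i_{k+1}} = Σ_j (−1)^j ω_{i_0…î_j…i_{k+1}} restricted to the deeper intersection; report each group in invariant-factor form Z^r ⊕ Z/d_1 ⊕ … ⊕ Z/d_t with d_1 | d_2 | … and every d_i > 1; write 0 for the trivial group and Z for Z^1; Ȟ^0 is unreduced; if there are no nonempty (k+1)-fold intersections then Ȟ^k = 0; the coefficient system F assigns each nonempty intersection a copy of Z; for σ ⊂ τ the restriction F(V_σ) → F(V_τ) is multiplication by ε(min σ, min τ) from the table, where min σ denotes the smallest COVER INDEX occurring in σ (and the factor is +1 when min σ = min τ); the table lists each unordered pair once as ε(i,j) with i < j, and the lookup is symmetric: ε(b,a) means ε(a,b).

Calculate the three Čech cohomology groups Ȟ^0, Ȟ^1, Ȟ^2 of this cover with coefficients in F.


intersection data:
  V12={t15,t21,t37} V13={t4,t21,t28} V14={t2,t4,t12} V15={t6,t12,t24} V16={t6,t14,t37} V23={t21,t29,t30} V24={t8,t26,t27} V25={t8,t9,t29} V26={t11,t13,t27,t37} V34={t4,t7,t20} V35={t1,t16,t29,t31} V36={t1,t7,t35} V45={t8,t12,t33} V46={t3,t7,t27,t32} V56={t1,t6,t18}
  V123={t21} V126={t37} V134={t4} V145={t12} V156={t6} V235={t29} V245={t8} V246={t27} V346={t7} V356={t1}
C dims 6,15,10; δ0: rk 6, SNF 1^5·2; δ1: rk 9, SNF 1^9
Ȟ^0 = (6 − 6) − 0 = 0, so Ȟ^0 ≅ 0
Ȟ^1 = (15 − 9) − 6 = 0 plus torsion [2], so Ȟ^1 ≅ Z/2
Ȟ^2 = (10 − 0) − 9 = 1, so Ȟ^2 ≅ Z

Ȟ^0 = 0, Ȟ^1 = Z/2, Ȟ^2 = Z


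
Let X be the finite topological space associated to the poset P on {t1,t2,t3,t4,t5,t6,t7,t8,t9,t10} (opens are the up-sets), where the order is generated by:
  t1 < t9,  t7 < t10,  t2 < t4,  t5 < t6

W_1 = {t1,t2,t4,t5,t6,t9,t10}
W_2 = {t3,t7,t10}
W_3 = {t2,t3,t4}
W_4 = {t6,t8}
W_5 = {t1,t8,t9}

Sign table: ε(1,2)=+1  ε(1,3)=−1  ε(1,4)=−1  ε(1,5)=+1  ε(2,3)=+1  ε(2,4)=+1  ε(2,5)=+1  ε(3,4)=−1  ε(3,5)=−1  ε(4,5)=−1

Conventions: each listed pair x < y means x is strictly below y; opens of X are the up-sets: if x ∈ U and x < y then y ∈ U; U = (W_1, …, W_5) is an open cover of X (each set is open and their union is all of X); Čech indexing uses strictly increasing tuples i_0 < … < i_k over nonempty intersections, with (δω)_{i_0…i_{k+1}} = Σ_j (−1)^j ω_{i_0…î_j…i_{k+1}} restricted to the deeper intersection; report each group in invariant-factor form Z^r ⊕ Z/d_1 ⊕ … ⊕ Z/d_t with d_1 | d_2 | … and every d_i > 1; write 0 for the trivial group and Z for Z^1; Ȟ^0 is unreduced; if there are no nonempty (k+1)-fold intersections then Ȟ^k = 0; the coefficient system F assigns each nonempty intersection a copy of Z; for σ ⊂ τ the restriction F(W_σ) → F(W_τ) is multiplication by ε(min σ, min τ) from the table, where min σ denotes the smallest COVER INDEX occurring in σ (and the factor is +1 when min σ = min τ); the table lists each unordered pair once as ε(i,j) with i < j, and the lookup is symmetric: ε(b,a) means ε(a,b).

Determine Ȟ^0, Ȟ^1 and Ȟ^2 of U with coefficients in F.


nonempty overlaps:
  W12={t10} W13={t2,t4} W14={t6} W15={t1,t9} W23={t3} W45={t8}
C dims 5,6; δ0: rk 5, SNF 1^4·2
degree 0: 5−5−0 = 0 → Ȟ^0 ≅ 0
degree 1: 6−0−5 = 1 plus torsion [2] → Ȟ^1 ≅ Z ⊕ Z/2
degree 2: 0−0−0 = 0 → Ȟ^2 ≅ 0

Ȟ^0 = 0, Ȟ^1 = Z ⊕ Z/2, Ȟ^2 = 0


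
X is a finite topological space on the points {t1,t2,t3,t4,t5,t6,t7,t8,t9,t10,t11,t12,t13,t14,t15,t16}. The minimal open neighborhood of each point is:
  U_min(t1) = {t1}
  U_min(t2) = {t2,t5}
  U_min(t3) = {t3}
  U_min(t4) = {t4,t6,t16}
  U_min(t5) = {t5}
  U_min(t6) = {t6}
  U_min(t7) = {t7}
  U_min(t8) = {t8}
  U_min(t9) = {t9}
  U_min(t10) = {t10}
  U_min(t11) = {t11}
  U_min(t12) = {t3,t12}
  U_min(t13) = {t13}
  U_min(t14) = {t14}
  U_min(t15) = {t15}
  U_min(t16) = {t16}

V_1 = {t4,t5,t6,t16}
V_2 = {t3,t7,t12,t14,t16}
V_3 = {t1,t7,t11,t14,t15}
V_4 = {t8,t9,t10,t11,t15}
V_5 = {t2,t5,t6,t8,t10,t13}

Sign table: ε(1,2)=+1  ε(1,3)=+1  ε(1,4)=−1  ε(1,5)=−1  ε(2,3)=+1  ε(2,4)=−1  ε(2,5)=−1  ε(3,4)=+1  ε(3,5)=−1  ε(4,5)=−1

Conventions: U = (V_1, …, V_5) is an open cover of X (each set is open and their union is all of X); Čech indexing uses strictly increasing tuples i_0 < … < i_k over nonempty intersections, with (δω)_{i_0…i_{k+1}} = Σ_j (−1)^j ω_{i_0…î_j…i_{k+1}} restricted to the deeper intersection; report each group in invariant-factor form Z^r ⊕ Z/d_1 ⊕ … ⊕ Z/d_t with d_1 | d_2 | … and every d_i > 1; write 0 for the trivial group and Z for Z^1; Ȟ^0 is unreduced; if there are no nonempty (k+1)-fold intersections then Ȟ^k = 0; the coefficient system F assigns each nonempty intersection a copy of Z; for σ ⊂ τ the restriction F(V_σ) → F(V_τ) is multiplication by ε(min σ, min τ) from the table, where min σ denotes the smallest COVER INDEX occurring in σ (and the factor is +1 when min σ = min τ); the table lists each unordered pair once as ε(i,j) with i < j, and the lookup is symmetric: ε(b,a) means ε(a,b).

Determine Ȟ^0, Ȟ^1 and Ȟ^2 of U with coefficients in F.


Ȟ^0 ≅ Z; Ȟ^1 ≅ Z; Ȟ^2 ≅ 0

cover nerve:
  V12={t16} V15={t5,t6} V23={t7,t14} V34={t11,t15} V45={t8,t10}
C dims 5,5; δ0: rk 4, SNF 1^4
Ȟ^0: (5−4)−0=1 ⇒ Z
Ȟ^1: (5−0)−4=1 ⇒ Z
Ȟ^2: (0−0)−0=0 ⇒ 0


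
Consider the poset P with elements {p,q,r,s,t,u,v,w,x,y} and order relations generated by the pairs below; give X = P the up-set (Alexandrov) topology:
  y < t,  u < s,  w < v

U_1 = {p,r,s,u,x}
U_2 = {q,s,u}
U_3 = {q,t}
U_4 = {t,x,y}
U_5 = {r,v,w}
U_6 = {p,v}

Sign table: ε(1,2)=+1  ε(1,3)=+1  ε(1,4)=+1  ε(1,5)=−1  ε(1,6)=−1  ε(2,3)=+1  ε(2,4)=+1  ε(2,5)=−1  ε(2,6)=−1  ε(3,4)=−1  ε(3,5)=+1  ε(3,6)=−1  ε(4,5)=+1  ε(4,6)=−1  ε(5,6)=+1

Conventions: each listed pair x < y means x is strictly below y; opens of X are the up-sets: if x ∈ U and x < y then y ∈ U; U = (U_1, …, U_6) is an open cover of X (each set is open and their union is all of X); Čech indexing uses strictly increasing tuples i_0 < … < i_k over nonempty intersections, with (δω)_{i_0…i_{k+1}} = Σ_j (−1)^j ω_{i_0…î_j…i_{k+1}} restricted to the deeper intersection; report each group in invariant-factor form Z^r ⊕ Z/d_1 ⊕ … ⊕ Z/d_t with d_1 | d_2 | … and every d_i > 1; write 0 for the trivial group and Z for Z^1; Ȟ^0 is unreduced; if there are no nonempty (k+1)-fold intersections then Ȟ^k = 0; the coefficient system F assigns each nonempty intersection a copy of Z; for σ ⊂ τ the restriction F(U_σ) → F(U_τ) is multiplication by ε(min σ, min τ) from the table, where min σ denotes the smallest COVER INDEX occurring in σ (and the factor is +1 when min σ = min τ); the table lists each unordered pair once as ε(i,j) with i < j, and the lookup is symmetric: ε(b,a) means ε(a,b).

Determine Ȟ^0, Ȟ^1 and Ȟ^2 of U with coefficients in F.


Ȟ^0 = 0; Ȟ^1 = Z ⊕ Z/2; Ȟ^2 = 0

nerve simplices:
  U12={s,u} U14={x} U15={r} U16={p} U23={q} U34={t} U56={v}
C dims 6,7; δ0: rk 6, SNF 1^5·2
degree 0: 6−6−0 = 0 → Ȟ^0 ≅ 0
degree 1: 7−0−6 = 1 plus torsion [2] → Ȟ^1 ≅ Z ⊕ Z/2
degree 2: 0−0−0 = 0 → Ȟ^2 ≅ 0


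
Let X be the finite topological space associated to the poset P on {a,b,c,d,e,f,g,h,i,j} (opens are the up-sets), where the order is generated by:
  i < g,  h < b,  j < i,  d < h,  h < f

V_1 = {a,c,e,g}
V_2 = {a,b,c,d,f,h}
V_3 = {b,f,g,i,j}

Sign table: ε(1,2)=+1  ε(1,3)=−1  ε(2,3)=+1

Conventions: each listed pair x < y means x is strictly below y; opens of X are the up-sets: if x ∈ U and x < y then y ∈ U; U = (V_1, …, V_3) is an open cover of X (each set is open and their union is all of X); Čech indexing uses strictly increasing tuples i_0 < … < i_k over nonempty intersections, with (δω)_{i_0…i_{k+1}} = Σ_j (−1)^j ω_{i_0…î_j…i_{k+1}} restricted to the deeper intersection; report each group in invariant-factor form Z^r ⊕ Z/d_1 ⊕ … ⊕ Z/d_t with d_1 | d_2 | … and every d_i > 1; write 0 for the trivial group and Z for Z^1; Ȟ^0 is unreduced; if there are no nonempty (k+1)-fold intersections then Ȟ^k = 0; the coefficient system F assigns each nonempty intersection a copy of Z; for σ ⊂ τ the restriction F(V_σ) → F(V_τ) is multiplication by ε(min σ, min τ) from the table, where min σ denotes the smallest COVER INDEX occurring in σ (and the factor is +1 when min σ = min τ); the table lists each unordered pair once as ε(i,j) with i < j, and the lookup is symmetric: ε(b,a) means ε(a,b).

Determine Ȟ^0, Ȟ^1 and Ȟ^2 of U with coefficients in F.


Ȟ^0(U;F) ≅ 0, Ȟ^1(U;F) ≅ Z/2 and Ȟ^2(U;F) ≅ 0

intersection data:
  V12={a,c} V13={g} V23={b,f}
C dims 3,3; δ0: rk 3, SNF 1^2·2
Ȟ^0 = (3 − 3) − 0 = 0, so Ȟ^0 ≅ 0
Ȟ^1 = (3 − 0) − 3 = 0 plus torsion [2], so Ȟ^1 ≅ Z/2
Ȟ^2 = (0 − 0) − 0 = 0, so Ȟ^2 ≅ 0


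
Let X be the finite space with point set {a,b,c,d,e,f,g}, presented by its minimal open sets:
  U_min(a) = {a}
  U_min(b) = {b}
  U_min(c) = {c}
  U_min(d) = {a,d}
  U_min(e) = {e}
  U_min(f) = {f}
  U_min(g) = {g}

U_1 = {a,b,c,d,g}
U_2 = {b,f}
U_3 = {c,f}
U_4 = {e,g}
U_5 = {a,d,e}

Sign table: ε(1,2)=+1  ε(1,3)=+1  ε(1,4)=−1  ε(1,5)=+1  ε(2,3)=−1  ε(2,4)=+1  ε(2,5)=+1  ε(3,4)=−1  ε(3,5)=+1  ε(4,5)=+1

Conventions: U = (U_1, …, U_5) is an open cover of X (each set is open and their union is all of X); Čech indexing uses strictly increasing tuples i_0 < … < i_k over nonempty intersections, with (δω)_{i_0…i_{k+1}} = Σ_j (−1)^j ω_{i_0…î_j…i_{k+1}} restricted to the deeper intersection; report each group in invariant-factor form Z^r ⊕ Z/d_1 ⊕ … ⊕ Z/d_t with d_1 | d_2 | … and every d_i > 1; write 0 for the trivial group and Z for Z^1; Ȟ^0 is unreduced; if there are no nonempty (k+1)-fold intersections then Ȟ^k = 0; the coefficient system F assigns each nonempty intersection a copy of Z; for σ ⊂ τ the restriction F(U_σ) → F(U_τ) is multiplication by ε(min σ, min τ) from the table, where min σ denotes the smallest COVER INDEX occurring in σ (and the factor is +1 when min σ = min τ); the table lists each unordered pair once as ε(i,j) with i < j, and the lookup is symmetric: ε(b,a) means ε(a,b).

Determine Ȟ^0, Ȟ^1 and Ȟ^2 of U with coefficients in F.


nonempty intersections:
  U12={b} U13={c} U14={g} U15={a,d} U23={f} U45={e}
C dims 5,6; δ0: rk 5, SNF 1^4·2
Ȟ^0: (5−5)−0=0 ⇒ 0
Ȟ^1: (6−0)−5=1 plus torsion [2] ⇒ Z ⊕ Z/2
Ȟ^2: (0−0)−0=0 ⇒ 0

Ȟ^0 = 0, Ȟ^1 = Z ⊕ Z/2, Ȟ^2 = 0


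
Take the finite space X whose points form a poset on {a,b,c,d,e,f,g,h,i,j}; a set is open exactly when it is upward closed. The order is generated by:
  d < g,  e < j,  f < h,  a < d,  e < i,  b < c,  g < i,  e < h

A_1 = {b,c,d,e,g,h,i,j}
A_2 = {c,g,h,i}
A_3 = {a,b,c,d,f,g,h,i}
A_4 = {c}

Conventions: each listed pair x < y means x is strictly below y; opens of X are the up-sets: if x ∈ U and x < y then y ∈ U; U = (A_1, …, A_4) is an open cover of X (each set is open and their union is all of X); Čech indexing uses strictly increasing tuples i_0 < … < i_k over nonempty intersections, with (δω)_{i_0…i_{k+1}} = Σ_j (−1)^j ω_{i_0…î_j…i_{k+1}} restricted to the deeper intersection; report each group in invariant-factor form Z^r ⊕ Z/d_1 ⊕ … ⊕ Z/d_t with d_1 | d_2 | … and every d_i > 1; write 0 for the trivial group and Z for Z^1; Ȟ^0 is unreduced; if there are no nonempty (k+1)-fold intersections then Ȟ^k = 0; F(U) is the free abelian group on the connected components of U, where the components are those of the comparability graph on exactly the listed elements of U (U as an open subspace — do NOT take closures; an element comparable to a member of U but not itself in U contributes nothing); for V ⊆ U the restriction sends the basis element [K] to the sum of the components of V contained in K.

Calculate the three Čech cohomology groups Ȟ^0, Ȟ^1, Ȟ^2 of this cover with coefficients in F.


Ȟ^0 ≅ Z^2, Ȟ^1 ≅ 0, Ȟ^2 ≅ 0

cover nerve:
  A12={c,g,h,i} A13={b,c,d,g,h,i} A14={c} A23={c,g,h,i} A24={c} A34={c}
  A123={c,g,h,i} A124={c} A134={c} A234={c}
  A1234={c}
components per intersection:
  A1: {b,c} {d,e,g,h,i,j}
  A2: {c} {g,i} {h}
  A3: {a,d,g,i} {b,c} {f,h}
  A4: {c}
  A12: {c} {g,i} {h}
  A13: {b,c} {d,g,i} {h}
  A14: {c}
  A23: {c} {g,i} {h}
  A24: {c}
  A34: {c}
  A123: {c} {g,i} {h}
  A124: {c}
  A134: {c}
  A234: {c}
  A1234: {c}
C dims 9,12,6,1; δ0: rk 7, SNF 1^7; δ1: rk 5, SNF 1^5; δ2: rk 1, SNF 1^1
Ȟ^0: (9−7)−0=2 ⇒ Z^2
Ȟ^1: (12−5)−7=0 ⇒ 0
Ȟ^2: (6−1)−5=0 ⇒ 0


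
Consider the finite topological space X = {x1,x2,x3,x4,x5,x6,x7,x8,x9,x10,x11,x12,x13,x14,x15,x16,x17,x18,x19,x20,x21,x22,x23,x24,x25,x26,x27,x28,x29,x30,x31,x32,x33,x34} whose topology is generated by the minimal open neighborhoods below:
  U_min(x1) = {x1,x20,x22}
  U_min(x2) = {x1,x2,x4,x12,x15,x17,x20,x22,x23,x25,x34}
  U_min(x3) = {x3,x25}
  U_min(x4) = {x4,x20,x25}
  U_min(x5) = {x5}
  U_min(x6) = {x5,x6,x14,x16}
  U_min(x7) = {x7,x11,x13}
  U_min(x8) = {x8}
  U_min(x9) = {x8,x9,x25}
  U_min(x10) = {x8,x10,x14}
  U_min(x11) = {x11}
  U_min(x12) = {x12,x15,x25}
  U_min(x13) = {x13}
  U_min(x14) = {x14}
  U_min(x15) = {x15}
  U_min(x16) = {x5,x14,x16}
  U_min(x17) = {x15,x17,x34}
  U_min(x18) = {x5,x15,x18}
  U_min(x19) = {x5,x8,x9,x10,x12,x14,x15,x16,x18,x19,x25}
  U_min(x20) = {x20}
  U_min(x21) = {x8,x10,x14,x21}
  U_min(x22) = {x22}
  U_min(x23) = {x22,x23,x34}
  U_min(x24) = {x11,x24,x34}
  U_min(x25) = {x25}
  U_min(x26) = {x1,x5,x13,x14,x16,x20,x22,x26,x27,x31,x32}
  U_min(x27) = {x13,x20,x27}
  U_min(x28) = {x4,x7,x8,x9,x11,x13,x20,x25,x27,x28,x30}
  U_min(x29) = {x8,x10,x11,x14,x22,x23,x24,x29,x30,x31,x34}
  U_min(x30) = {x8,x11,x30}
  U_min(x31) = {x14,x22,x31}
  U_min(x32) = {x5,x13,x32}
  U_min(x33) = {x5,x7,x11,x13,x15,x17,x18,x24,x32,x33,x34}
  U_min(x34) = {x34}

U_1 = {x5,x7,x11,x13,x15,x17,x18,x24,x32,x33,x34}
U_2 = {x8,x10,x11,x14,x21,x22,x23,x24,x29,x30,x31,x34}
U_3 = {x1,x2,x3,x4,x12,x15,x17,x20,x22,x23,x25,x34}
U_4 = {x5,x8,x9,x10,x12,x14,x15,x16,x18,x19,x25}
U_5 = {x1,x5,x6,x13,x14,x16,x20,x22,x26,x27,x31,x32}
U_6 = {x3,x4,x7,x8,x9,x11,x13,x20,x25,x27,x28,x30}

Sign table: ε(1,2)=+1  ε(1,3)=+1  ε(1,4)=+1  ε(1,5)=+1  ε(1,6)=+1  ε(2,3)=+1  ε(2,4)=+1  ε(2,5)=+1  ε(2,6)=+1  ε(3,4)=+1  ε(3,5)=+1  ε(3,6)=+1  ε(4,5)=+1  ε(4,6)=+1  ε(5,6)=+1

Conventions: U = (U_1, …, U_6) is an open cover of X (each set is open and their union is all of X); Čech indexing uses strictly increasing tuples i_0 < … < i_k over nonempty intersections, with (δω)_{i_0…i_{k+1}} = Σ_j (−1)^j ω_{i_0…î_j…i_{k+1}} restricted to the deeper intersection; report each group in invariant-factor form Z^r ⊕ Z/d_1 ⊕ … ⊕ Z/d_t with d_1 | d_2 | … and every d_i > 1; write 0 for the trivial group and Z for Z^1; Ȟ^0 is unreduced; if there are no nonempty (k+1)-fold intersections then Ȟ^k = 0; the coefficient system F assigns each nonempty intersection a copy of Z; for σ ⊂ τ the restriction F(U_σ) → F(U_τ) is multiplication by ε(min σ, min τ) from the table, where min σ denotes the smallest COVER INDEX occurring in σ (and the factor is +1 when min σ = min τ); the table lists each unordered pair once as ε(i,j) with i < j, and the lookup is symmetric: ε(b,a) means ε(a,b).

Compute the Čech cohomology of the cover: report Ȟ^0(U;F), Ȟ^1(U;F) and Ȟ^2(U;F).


Ȟ^0 = Z,  Ȟ^1 = 0,  Ȟ^2 = Z/2

nerve of the cover:
  U12={x11,x24,x34} U13={x15,x17,x34} U14={x5,x15,x18} U15={x5,x13,x32} U16={x7,x11,x13} U23={x22,x23,x34} U24={x8,x10,x14} U25={x14,x22,x31} U26={x8,x11,x30} U34={x12,x15,x25} U35={x1,x20,x22} U36={x3,x4,x20,x25} U45={x5,x14,x16} U46={x8,x9,x25} U56={x13,x20,x27}
  U123={x34} U126={x11} U134={x15} U145={x5} U156={x13} U235={x22} U245={x14} U246={x8} U346={x25} U356={x20}
C dims 6,15,10; δ0: rk 5, SNF 1^5; δ1: rk 10, SNF 1^9·2
Ȟ^0 = (6 − 5) − 0 = 1, so Ȟ^0 ≅ Z
Ȟ^1 = (15 − 10) − 5 = 0, so Ȟ^1 ≅ 0
Ȟ^2 = (10 − 0) − 10 = 0 plus torsion [2], so Ȟ^2 ≅ Z/2


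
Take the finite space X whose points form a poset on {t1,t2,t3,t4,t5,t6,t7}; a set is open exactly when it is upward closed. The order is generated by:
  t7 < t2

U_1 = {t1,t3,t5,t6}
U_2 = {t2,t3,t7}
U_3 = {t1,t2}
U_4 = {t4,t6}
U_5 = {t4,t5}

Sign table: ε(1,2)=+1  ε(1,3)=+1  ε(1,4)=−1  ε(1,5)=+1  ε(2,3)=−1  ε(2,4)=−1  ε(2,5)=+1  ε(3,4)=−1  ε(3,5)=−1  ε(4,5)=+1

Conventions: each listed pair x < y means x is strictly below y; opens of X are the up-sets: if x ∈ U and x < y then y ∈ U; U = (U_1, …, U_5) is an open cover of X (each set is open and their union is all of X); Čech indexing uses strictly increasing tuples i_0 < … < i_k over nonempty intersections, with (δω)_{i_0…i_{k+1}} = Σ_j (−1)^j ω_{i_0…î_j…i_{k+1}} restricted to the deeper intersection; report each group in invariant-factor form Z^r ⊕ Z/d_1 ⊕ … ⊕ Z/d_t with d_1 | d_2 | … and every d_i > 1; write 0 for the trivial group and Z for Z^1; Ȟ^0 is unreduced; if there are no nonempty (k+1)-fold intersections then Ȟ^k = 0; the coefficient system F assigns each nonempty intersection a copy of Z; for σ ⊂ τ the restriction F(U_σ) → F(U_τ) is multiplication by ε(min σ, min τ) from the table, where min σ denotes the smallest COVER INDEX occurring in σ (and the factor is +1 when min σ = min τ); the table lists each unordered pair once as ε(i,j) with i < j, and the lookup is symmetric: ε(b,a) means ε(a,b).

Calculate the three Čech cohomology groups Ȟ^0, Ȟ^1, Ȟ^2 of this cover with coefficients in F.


nonempty overlaps:
  U12={t3} U13={t1} U14={t6} U15={t5} U23={t2} U45={t4}
C dims 5,6; δ0: rk 5, SNF 1^4·2
degree 0: 5−5−0 = 0 → Ȟ^0 ≅ 0
degree 1: 6−0−5 = 1 plus torsion [2] → Ȟ^1 ≅ Z ⊕ Z/2
degree 2: 0−0−0 = 0 → Ȟ^2 ≅ 0

Ȟ^0(U;F) ≅ 0; Ȟ^1(U;F) ≅ Z ⊕ Z/2; Ȟ^2(U;F) ≅ 0


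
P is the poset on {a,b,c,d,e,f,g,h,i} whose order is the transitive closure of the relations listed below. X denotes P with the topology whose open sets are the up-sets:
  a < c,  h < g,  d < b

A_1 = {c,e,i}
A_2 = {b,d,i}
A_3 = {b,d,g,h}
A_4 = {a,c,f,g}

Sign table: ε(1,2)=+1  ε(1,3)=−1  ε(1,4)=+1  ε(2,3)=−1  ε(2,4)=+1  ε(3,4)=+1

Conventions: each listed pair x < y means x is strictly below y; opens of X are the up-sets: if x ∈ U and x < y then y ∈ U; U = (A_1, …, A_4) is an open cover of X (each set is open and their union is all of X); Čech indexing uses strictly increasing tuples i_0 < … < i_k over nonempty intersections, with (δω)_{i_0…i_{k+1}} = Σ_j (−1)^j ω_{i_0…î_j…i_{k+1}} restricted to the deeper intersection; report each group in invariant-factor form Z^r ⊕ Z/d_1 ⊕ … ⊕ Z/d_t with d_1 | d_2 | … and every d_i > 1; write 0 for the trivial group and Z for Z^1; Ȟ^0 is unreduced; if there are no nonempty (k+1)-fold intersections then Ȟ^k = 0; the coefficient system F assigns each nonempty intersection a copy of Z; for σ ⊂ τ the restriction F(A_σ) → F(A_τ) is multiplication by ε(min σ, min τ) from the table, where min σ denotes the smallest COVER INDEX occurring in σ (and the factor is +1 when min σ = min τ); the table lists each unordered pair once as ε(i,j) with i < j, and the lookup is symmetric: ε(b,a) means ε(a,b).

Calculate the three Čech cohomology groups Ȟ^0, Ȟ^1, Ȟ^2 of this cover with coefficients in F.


intersection data:
  A12={i} A14={c} A23={b,d} A34={g}
C dims 4,4; δ0: rk 4, SNF 1^3·2
Ȟ^0 = (4 − 4) − 0 = 0, so Ȟ^0 ≅ 0
Ȟ^1 = (4 − 0) − 4 = 0 plus torsion [2], so Ȟ^1 ≅ Z/2
Ȟ^2 = (0 − 0) − 0 = 0, so Ȟ^2 ≅ 0

Ȟ^0(U;F) ≅ 0, Ȟ^1(U;F) ≅ Z/2 and Ȟ^2(U;F) ≅ 0


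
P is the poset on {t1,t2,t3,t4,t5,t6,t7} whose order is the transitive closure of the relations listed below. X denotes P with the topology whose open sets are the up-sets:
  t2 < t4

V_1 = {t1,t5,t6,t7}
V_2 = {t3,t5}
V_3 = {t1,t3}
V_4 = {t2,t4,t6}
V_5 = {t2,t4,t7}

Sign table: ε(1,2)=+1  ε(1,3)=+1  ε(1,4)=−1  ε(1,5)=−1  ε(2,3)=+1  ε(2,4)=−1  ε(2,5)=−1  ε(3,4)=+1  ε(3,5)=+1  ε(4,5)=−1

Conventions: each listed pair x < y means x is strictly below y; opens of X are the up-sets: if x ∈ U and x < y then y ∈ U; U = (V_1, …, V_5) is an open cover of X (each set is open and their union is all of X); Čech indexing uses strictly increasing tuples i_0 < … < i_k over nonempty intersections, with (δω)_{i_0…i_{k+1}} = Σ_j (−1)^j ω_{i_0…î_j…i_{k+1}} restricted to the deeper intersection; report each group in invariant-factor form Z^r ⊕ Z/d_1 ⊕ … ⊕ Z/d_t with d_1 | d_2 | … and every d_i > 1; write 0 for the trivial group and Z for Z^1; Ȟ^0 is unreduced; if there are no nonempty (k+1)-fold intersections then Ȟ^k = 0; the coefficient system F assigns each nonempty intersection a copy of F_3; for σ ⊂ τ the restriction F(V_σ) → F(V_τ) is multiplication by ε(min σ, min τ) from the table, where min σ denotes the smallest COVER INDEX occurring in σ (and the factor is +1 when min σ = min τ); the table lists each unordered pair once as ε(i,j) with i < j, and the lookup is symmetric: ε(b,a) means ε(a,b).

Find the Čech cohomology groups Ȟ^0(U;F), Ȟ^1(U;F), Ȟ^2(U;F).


Ȟ^0 ≅ 0; Ȟ^1 ≅ Z/3; Ȟ^2 ≅ 0

intersection data:
  V12={t5} V13={t1} V14={t6} V15={t7} V23={t3} V45={t2,t4}
C dims 5,6; δ0: rk_F3 5
Ȟ^0 = (5 − 5) − 0 = 0, so Ȟ^0 ≅ 0
Ȟ^1 = (6 − 0) − 5 = 1, so Ȟ^1 ≅ Z/3
Ȟ^2 = (0 − 0) − 0 = 0, so Ȟ^2 ≅ 0


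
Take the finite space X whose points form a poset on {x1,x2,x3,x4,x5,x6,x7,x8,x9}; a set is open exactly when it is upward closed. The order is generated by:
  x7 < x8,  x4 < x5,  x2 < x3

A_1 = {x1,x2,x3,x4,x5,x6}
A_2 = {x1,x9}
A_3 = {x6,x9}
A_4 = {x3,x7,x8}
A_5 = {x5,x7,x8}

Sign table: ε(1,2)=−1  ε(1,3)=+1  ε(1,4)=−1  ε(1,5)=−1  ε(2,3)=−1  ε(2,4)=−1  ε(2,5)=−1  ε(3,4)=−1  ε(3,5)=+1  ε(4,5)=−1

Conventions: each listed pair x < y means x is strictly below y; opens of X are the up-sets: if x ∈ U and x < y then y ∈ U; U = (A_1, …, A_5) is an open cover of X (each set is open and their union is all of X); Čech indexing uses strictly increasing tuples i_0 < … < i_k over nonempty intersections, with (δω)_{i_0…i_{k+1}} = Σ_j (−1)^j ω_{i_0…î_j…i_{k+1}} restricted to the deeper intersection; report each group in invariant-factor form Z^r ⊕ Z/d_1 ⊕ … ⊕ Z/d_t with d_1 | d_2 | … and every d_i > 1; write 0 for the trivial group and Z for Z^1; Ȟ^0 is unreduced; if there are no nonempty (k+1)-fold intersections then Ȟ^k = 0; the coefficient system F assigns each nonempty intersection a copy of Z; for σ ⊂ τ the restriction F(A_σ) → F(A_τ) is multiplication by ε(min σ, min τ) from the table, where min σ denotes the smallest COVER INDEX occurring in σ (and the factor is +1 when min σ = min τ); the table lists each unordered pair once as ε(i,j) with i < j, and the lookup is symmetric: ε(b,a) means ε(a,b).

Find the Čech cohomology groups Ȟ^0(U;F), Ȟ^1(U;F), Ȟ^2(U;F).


Ȟ^0 = 0, Ȟ^1 = Z ⊕ Z/2 and Ȟ^2 = 0

nerve simplices:
  A12={x1} A13={x6} A14={x3} A15={x5} A23={x9} A45={x7,x8}
C dims 5,6; δ0: rk 5, SNF 1^4·2
degree 0: 5−5−0 = 0 → Ȟ^0 ≅ 0
degree 1: 6−0−5 = 1 plus torsion [2] → Ȟ^1 ≅ Z ⊕ Z/2
degree 2: 0−0−0 = 0 → Ȟ^2 ≅ 0


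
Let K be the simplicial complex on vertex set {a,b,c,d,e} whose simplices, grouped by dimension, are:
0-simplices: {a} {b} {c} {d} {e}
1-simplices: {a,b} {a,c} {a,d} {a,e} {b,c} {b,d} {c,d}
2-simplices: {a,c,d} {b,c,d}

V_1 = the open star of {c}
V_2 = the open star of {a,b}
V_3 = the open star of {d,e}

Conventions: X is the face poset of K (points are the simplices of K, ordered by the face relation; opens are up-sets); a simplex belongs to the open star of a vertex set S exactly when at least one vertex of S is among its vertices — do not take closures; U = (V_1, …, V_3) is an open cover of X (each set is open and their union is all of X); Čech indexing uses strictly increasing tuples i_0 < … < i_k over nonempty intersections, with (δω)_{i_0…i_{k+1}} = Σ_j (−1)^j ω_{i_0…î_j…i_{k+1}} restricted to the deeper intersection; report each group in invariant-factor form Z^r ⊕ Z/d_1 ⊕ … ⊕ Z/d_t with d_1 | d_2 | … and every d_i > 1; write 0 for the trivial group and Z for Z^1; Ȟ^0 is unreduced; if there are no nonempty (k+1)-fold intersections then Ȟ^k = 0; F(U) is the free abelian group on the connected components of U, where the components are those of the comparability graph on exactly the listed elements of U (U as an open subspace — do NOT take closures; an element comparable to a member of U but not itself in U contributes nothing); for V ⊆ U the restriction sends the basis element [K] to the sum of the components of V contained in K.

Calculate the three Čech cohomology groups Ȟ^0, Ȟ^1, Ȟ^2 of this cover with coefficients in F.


nerve simplices:
  V1={{c},{a,c},{b,c},{c,d},{a,c,d},{b,c,d}} V2={{a},{b},{a,b},{a,c},{a,d},{a,e},{b,c},{b,d},{a,c,d},{b,c,d}} V3={{d},{e},{a,d},{a,e},{b,d},{c,d},{a,c,d},{b,c,d}}
  V12={{a,c},{b,c},{a,c,d},{b,c,d}} V13={{c,d},{a,c,d},{b,c,d}} V23={{a,d},{a,e},{b,d},{a,c,d},{b,c,d}}
  V123={{a,c,d},{b,c,d}}
components per intersection:
  V1: {{c},{a,c},{b,c},{c,d},{a,c,d},{b,c,d}}
  V2: {{a},{b},{a,b},{a,c},{a,d},{a,e},{b,c},{b,d},{a,c,d},{b,c,d}}
  V3: {{d},{a,d},{b,d},{c,d},{a,c,d},{b,c,d}} {{e},{a,e}}
  V12: {{a,c},{a,c,d}} {{b,c},{b,c,d}}
  V13: {{c,d},{a,c,d},{b,c,d}}
  V23: {{a,d},{a,c,d}} {{a,e}} {{b,d},{b,c,d}}
  V123: {{a,c,d}} {{b,c,d}}
C dims 4,6,2; δ0: rk 3, SNF 1^3; δ1: rk 2, SNF 1^2
degree 0: 4−3−0 = 1 → Ȟ^0 ≅ Z
degree 1: 6−2−3 = 1 → Ȟ^1 ≅ Z
degree 2: 2−0−2 = 0 → Ȟ^2 ≅ 0

Ȟ^0 ≅ Z,  Ȟ^1 ≅ Z,  Ȟ^2 ≅ 0


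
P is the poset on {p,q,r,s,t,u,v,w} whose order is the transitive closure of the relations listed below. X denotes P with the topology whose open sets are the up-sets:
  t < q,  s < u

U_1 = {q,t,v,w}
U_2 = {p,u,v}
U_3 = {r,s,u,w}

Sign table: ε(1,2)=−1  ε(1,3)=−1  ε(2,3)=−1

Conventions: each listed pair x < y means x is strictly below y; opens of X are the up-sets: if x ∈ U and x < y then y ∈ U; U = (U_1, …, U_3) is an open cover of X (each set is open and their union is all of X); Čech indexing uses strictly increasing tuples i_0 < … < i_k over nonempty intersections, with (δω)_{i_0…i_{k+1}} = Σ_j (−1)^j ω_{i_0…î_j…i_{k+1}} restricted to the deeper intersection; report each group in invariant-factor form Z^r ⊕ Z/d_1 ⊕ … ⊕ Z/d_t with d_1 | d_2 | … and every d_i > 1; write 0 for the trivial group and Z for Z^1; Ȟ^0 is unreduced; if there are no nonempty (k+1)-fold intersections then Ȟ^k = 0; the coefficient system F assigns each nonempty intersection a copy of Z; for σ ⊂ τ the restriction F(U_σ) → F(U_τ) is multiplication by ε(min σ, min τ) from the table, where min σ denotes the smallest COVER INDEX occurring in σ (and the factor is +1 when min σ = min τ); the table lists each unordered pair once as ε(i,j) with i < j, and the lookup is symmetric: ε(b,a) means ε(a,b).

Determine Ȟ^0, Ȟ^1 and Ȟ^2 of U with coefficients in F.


Ȟ^0 = 0; Ȟ^1 = Z/2; Ȟ^2 = 0

cover nerve:
  U12={v} U13={w} U23={u}
C dims 3,3; δ0: rk 3, SNF 1^2·2
Ȟ^0: (3−3)−0=0 ⇒ 0
Ȟ^1: (3−0)−3=0 plus torsion [2] ⇒ Z/2
Ȟ^2: (0−0)−0=0 ⇒ 0


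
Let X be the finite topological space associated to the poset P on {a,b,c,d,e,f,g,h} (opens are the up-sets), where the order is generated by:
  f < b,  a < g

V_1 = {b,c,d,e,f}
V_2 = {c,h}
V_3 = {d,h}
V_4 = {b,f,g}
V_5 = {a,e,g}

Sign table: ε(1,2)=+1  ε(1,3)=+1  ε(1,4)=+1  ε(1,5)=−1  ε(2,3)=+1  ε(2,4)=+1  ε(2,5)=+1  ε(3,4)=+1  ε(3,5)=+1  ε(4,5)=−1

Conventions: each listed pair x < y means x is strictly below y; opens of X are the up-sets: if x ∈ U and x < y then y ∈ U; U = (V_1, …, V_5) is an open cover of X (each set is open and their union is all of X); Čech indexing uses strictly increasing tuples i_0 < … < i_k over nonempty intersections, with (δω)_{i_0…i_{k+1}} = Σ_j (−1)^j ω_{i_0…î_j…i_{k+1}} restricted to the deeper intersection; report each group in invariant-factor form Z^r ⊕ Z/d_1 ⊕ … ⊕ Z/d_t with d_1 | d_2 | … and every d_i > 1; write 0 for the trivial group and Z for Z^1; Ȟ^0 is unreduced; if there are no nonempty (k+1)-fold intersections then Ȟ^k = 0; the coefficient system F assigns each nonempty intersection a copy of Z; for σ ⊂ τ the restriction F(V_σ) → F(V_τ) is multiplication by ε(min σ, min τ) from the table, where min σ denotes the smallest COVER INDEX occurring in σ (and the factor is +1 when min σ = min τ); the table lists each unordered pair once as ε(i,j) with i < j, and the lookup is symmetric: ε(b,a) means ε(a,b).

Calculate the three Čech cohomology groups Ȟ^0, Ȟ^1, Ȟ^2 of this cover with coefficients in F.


intersection data:
  V12={c} V13={d} V14={b,f} V15={e} V23={h} V45={g}
C dims 5,6; δ0: rk 4, SNF 1^4
Ȟ^0 = (5 − 4) − 0 = 1, so Ȟ^0 ≅ Z
Ȟ^1 = (6 − 0) − 4 = 2, so Ȟ^1 ≅ Z^2
Ȟ^2 = (0 − 0) − 0 = 0, so Ȟ^2 ≅ 0

Ȟ^0(U;F) ≅ Z, Ȟ^1(U;F) ≅ Z^2 and Ȟ^2(U;F) ≅ 0


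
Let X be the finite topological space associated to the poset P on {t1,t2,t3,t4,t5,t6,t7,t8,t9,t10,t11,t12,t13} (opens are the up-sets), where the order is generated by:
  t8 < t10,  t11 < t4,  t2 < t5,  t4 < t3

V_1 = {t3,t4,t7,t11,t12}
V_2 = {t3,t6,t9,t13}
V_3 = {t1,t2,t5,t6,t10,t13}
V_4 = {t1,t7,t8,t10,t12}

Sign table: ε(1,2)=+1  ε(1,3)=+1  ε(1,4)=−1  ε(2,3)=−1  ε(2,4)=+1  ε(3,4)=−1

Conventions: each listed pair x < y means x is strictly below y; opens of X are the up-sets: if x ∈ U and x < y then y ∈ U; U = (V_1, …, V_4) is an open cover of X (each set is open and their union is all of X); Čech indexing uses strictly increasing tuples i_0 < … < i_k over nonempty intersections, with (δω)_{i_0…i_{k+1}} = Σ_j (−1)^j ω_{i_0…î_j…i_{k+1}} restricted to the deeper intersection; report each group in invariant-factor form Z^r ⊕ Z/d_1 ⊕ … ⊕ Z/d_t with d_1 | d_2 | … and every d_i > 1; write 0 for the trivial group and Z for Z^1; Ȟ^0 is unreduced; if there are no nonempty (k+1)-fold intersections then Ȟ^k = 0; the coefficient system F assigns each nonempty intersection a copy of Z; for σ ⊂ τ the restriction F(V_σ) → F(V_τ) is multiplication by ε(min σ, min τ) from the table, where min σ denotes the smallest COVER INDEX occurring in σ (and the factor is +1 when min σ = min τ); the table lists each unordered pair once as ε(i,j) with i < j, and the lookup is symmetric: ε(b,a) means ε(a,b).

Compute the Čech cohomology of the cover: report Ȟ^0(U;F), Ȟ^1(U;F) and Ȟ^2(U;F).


Ȟ^0 = 0, Ȟ^1 = Z/2, Ȟ^2 = 0

intersection data:
  V12={t3} V14={t7,t12} V23={t6,t13} V34={t1,t10}
C dims 4,4; δ0: rk 4, SNF 1^3·2
Ȟ^0 = (4 − 4) − 0 = 0, so Ȟ^0 ≅ 0
Ȟ^1 = (4 − 0) − 4 = 0 plus torsion [2], so Ȟ^1 ≅ Z/2
Ȟ^2 = (0 − 0) − 0 = 0, so Ȟ^2 ≅ 0


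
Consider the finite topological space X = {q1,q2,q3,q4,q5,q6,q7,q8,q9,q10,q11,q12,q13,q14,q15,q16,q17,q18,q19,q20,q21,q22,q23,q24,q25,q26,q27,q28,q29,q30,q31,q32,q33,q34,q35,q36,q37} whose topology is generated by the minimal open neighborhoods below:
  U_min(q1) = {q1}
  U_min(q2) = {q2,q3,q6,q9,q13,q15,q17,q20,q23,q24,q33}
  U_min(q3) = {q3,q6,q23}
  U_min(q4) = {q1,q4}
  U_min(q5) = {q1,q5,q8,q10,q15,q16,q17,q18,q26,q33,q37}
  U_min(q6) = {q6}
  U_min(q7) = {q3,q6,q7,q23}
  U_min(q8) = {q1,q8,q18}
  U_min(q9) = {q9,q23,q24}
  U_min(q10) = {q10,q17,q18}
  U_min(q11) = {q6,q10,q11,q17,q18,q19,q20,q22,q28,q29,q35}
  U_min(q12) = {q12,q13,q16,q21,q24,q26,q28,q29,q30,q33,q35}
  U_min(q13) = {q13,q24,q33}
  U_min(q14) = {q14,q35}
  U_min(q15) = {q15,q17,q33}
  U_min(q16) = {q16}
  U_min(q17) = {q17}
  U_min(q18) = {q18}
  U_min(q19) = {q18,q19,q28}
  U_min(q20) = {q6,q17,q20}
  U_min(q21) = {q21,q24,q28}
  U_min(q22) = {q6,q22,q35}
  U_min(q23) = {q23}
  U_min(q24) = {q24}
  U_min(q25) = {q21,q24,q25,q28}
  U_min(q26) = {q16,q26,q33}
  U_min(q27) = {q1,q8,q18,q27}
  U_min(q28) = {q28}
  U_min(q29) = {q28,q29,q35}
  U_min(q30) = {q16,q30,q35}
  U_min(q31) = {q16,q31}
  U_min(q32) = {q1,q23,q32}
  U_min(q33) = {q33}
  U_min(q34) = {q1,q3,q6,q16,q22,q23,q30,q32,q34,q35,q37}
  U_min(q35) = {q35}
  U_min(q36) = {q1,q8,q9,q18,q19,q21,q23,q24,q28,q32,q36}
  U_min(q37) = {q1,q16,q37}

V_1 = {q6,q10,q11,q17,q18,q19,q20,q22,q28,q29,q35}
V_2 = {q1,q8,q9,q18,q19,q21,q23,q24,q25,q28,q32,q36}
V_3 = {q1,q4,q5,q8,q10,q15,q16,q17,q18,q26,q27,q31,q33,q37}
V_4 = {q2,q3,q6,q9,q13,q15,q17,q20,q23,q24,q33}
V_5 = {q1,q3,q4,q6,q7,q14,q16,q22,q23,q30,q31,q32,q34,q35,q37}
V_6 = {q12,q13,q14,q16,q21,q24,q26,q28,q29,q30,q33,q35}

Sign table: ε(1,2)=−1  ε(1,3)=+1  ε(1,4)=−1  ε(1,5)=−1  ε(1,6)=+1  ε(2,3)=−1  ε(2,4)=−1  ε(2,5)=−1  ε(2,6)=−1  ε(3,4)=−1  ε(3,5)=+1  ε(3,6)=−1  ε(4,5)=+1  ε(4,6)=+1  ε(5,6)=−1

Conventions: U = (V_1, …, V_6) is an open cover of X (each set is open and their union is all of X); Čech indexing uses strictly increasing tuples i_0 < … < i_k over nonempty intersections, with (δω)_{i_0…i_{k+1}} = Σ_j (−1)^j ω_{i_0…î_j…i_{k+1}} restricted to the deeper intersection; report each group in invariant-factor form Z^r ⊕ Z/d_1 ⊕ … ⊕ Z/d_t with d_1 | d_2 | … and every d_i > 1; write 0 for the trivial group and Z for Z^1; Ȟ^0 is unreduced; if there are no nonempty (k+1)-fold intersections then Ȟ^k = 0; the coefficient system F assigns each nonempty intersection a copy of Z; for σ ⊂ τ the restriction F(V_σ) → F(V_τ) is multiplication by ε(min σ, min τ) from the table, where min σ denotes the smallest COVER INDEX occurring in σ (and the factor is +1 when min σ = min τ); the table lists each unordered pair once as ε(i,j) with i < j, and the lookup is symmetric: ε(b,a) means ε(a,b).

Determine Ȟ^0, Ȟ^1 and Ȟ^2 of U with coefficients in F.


intersection data:
  V12={q18,q19,q28} V13={q10,q17,q18} V14={q6,q17,q20} V15={q6,q22,q35} V16={q28,q29,q35} V23={q1,q8,q18} V24={q9,q23,q24} V25={q1,q23,q32} V26={q21,q24,q28} V34={q15,q17,q33} V35={q1,q4,q16,q31,q37} V36={q16,q26,q33} V45={q3,q6,q23} V46={q13,q24,q33} V56={q14,q16,q30,q35}
  V123={q18} V126={q28} V134={q17} V145={q6} V156={q35} V235={q1} V245={q23} V246={q24} V346={q33} V356={q16}
C dims 6,15,10; δ0: rk 6, SNF 1^5·2; δ1: rk 9, SNF 1^9
Ȟ^0 = (6 − 6) − 0 = 0, so Ȟ^0 ≅ 0
Ȟ^1 = (15 − 9) − 6 = 0 plus torsion [2], so Ȟ^1 ≅ Z/2
Ȟ^2 = (10 − 0) − 9 = 1, so Ȟ^2 ≅ Z

Ȟ^0 = 0; Ȟ^1 = Z/2; Ȟ^2 = Z


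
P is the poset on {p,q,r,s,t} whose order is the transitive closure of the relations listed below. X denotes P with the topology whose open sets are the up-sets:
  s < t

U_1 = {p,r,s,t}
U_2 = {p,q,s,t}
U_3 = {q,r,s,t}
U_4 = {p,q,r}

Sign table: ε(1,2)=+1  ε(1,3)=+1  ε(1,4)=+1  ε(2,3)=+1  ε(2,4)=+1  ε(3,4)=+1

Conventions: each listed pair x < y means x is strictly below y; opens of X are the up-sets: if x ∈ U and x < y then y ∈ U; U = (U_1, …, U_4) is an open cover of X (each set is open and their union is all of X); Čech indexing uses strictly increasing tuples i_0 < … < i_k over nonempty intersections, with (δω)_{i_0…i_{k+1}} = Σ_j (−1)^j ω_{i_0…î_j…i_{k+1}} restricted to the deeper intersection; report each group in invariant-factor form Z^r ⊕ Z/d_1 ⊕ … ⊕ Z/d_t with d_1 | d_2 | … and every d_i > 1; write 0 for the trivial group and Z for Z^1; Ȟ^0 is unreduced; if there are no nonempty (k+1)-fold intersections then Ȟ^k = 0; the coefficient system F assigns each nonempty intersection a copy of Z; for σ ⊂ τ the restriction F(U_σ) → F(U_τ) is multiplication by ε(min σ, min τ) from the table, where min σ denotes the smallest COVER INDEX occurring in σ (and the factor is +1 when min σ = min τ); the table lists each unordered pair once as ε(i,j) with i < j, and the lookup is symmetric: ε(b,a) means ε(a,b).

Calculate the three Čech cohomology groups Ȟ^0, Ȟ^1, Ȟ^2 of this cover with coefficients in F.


nonempty intersections:
  U12={p,s,t} U13={r,s,t} U14={p,r} U23={q,s,t} U24={p,q} U34={q,r}
  U123={s,t} U124={p} U134={r} U234={q}
C dims 4,6,4; δ0: rk 3, SNF 1^3; δ1: rk 3, SNF 1^3
Ȟ^0: (4−3)−0=1 ⇒ Z
Ȟ^1: (6−3)−3=0 ⇒ 0
Ȟ^2: (4−0)−3=1 ⇒ Z

Ȟ^0(U;F) ≅ Z,  Ȟ^1(U;F) ≅ 0,  Ȟ^2(U;F) ≅ Z
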